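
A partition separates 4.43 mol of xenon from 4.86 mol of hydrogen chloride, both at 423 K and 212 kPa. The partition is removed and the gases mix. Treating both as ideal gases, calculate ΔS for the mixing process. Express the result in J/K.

Mole fractions: x_A = 4.43/9.29 = 0.477, x_B = 0.523.
ΔS_mix = −R(n_A ln x_A + n_B ln x_B) = −8.314 × (4.43 ln 0.477 + 4.86 ln 0.523) = 53.5 J/K.

ΔS_mix = 53.5 J/K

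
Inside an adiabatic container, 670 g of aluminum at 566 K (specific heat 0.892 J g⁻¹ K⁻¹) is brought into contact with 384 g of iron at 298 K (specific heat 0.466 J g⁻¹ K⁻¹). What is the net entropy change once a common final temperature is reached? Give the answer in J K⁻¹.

Energy balance: T_f = (m₁c₁T₁ + m₂c₂T₂)/(m₁c₁ + m₂c₂) = 504.25 K.
ΔS₁ = m₁c₁ ln(T_f/T₁) = 597.64 × ln(504.25/566) = -69.04 J/K.
ΔS₂ = m₂c₂ ln(T_f/T₂) = 178.944 × ln(504.25/298) = 94.12 J/K.
ΔS_total = -69.04 + 94.12 = 25.1 J/K.

ΔS_total = 25.1 J/K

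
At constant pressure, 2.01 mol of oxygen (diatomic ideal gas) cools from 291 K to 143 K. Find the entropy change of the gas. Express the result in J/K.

ΔS = -41.6 J/K

At constant pressure, ΔS = nC_p ln(T₂/T₁) with C_p = 7R/2 = 29.1 J mol⁻¹ K⁻¹.
ΔS = 2.01 × 29.1 × ln(143/291) = -41.6 J/K.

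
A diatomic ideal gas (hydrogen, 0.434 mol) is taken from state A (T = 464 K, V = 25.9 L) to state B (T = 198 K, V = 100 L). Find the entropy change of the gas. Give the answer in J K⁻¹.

ΔS = -2.81 J/K

Entropy is a state function: ΔS = nC_V ln(T₂/T₁) + nR ln(V₂/V₁), with C_V = 5R/2 = 20.79 J mol⁻¹ K⁻¹ for a diatomic ideal gas.
ΔS = 0.434 × [20.79 × ln(198/464) + 8.314 × ln(100/25.9)] = -2.81 J/K.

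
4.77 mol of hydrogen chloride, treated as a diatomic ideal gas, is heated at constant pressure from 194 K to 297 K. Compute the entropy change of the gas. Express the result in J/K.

At constant pressure, ΔS = nC_p ln(T₂/T₁) with C_p = 7R/2 = 29.1 J mol⁻¹ K⁻¹.
ΔS = 4.77 × 29.1 × ln(297/194) = 59.1 J/K.

ΔS = 59.1 J/K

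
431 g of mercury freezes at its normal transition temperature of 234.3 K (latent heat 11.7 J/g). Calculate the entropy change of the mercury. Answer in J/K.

Heat released by the substance: Q = −mL = −431 × 11.7 = −5042.7 J.
At constant T, ΔS = Q_rev/T = −5042.7 / 234.3 = -21.5 J/K.

ΔS = -21.5 J/K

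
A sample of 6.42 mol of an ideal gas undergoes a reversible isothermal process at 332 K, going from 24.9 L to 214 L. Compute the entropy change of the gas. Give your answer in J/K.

ΔS_gas = 115 J/K

For an isothermal ideal gas ΔS_gas = nR ln(V₂/V₁) = 6.42 × 8.314 × ln(214/24.9) = 115 J/K.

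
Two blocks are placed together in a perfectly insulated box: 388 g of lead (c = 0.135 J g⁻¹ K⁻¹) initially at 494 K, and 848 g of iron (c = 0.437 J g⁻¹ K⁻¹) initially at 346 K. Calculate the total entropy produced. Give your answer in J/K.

ΔS_total = 3.18 J/K

Energy balance: T_f = (m₁c₁T₁ + m₂c₂T₂)/(m₁c₁ + m₂c₂) = 364.33 K.
ΔS₁ = m₁c₁ ln(T_f/T₁) = 52.38 × ln(364.33/494) = -15.95 J/K.
ΔS₂ = m₂c₂ ln(T_f/T₂) = 370.576 × ln(364.33/346) = 19.13 J/K.
ΔS_total = -15.95 + 19.13 = 3.18 J/K.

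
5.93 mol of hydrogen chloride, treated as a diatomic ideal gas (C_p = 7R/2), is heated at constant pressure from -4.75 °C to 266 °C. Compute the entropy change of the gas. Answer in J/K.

In kelvin: T₁ = 268.4 K, T₂ = 539.15 K. At constant pressure, ΔS = nC_p ln(T₂/T₁) with C_p = 7R/2 = 29.1 J mol⁻¹ K⁻¹.
ΔS = 5.93 × 29.1 × ln(539.15/268.4) = 120 J/K.

ΔS = 120 J/K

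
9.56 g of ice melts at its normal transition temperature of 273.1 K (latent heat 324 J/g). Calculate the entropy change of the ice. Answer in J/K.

Heat absorbed by the substance: Q = mL = 9.56 × 324 = 3097.44 J.
At constant T, ΔS = Q_rev/T = 3097.44 / 273.1 = 11.3 J/K.

ΔS = 11.3 J/K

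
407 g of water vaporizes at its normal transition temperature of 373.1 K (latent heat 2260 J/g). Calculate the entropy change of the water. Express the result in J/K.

ΔS = 2470 J/K

Heat absorbed by the substance: Q = mL = 407 × 2260 = 919820 J.
At constant T, ΔS = Q_rev/T = 919820 / 373.1 = 2470 J/K.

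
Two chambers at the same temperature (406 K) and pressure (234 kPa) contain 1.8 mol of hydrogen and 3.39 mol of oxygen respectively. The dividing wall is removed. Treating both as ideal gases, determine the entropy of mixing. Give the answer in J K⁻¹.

Mole fractions: x_A = 1.8/5.19 = 0.347, x_B = 0.653.
ΔS_mix = −R(n_A ln x_A + n_B ln x_B) = −8.314 × (1.8 ln 0.347 + 3.39 ln 0.653) = 27.9 J/K.

ΔS_mix = 27.9 J/K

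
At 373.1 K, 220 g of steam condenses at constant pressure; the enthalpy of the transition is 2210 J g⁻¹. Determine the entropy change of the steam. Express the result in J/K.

ΔS = -1300 J/K

Heat released by the substance: Q = −mL = −220 × 2210 = −486200 J.
At constant T, ΔS = Q_rev/T = −486200 / 373.1 = -1300 J/K.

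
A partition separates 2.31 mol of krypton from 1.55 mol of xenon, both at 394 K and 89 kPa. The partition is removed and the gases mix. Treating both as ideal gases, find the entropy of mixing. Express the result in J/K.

Mole fractions: x_A = 2.31/3.86 = 0.598, x_B = 0.402.
ΔS_mix = −R(n_A ln x_A + n_B ln x_B) = −8.314 × (2.31 ln 0.598 + 1.55 ln 0.402) = 21.6 J/K.

ΔS_mix = 21.6 J/K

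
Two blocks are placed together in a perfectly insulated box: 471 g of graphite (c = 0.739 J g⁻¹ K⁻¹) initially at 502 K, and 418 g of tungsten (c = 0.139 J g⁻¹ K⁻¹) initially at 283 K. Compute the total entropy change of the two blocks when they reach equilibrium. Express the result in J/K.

Energy balance: T_f = (m₁c₁T₁ + m₂c₂T₂)/(m₁c₁ + m₂c₂) = 470.67 K.
ΔS₁ = m₁c₁ ln(T_f/T₁) = 348.069 × ln(470.67/502) = -22.43 J/K.
ΔS₂ = m₂c₂ ln(T_f/T₂) = 58.102 × ln(470.67/283) = 29.56 J/K.
ΔS_total = -22.43 + 29.56 = 7.13 J/K.

ΔS_total = 7.13 J/K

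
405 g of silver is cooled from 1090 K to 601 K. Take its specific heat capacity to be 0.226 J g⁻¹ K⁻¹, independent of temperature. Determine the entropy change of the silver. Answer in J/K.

ΔS = ∫dQ_rev/T = m c ln(T₂/T₁) = 405 × 0.226 × ln(601/1090) = -54.5 J/K.

ΔS = -54.5 J/K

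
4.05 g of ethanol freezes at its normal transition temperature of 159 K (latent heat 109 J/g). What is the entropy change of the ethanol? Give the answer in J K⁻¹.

ΔS = -2.78 J/K

Heat released by the substance: Q = −mL = −4.05 × 109 = −441.45 J.
At constant T, ΔS = Q_rev/T = −441.45 / 159 = -2.78 J/K.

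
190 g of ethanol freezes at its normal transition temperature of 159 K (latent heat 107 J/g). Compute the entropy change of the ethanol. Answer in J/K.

ΔS = -128 J/K

Heat released by the substance: Q = −mL = −190 × 107 = −20330 J.
At constant T, ΔS = Q_rev/T = −20330 / 159 = -128 J/K.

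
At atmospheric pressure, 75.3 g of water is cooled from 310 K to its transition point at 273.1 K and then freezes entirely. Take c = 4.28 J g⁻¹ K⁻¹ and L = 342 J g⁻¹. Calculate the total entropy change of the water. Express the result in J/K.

ΔS = -135 J/K

Cooling step: ΔS₁ = m c ln(T_tr/T_i) = 75.3 × 4.28 × ln(273.1/310) = -40.84 J/K.
Phase change: ΔS₂ = −mL/T_tr = −75.3 × 342 / 273.1 = -94.3 J/K.
ΔS_total = (-40.84) + (-94.3) = -135 J/K.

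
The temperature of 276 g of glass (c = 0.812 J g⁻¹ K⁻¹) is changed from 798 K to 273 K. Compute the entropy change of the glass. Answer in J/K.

ΔS = ∫dQ_rev/T = m c ln(T₂/T₁) = 276 × 0.812 × ln(273/798) = -240 J/K.

ΔS = -240 J/K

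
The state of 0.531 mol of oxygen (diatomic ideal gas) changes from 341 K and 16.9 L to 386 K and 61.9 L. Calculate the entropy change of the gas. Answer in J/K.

Entropy is a state function: ΔS = nC_V ln(T₂/T₁) + nR ln(V₂/V₁), with C_V = 5R/2 = 20.79 J mol⁻¹ K⁻¹ for a diatomic ideal gas.
ΔS = 0.531 × [20.79 × ln(386/341) + 8.314 × ln(61.9/16.9)] = 7.1 J/K.

ΔS = 7.1 J/K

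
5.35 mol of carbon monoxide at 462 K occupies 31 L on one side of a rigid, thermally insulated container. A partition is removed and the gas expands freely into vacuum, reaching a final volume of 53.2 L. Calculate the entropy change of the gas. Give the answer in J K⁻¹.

ΔS_gas = 24 J/K

No heat is exchanged and no work is done, so the ideal-gas temperature stays constant.
Entropy is a state function; using a reversible isothermal path, ΔS_gas = nR ln(V₂/V₁) = 5.35 × 8.314 × ln(53.2/31) = 24 J/K.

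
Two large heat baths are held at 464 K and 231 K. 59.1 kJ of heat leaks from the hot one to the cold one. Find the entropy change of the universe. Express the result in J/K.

ΔS_hot = −Q/T_H = −59100/464 = -127.4 J/K and ΔS_cold = +Q/T_C = 59100/231 = 255.8 J/K.
ΔS_total = -127.4 + 255.8 = 128 J/K, positive as the second law requires.

ΔS_total = 128 J/K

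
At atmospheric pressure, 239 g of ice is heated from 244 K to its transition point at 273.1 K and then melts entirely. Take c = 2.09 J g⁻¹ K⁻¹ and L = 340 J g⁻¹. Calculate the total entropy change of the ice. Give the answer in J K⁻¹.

ΔS = 354 J/K

Warming step: ΔS₁ = m c ln(T_tr/T_i) = 239 × 2.09 × ln(273.1/244) = 56.28 J/K.
Phase change: ΔS₂ = +mL/T_tr = 239 × 340 / 273.1 = 297.5 J/K.
ΔS_total = (56.28) + (297.5) = 354 J/K.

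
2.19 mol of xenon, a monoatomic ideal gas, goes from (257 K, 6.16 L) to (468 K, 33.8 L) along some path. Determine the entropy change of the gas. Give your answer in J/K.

ΔS = 47.4 J/K

Entropy is a state function: ΔS = nC_V ln(T₂/T₁) + nR ln(V₂/V₁), with C_V = 3R/2 = 12.47 J mol⁻¹ K⁻¹ for a monoatomic ideal gas.
ΔS = 2.19 × [12.47 × ln(468/257) + 8.314 × ln(33.8/6.16)] = 47.4 J/K.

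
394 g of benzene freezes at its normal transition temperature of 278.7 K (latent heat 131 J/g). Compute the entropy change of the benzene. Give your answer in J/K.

ΔS = -185 J/K

Heat released by the substance: Q = −mL = −394 × 131 = −51614 J.
At constant T, ΔS = Q_rev/T = −51614 / 278.7 = -185 J/K.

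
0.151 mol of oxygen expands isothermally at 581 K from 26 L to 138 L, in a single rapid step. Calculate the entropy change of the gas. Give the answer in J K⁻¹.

Entropy is a state function, so ΔS_gas depends only on the end states.
For an isothermal ideal gas ΔS_gas = nR ln(V₂/V₁) = 0.151 × 8.314 × ln(138/26) = 2.1 J/K.

ΔS_gas = 2.1 J/K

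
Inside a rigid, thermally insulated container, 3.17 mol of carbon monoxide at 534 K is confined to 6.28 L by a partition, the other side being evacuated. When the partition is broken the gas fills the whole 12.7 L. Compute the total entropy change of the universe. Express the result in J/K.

For an ideal gas in free expansion Q = 0 and W = 0, so T is unchanged.
Entropy is a state function; using a reversible isothermal path, ΔS_gas = nR ln(V₂/V₁) = 3.17 × 8.314 × ln(12.7/6.28) = 18.6 J/K.
The insulated surroundings exchange no heat, so ΔS_surr = 0 and ΔS_universe = ΔS_gas.

ΔS_universe = 18.6 J/K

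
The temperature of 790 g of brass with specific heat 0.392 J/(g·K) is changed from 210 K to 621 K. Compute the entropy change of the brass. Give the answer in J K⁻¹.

ΔS = 336 J/K

ΔS = ∫dQ_rev/T = m c ln(T₂/T₁) = 790 × 0.392 × ln(621/210) = 336 J/K.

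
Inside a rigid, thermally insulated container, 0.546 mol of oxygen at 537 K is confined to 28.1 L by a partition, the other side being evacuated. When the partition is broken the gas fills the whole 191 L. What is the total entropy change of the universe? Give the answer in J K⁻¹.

ΔS_universe = 8.7 J/K

No heat is exchanged and no work is done, so the ideal-gas temperature stays constant.
Entropy is a state function; using a reversible isothermal path, ΔS_gas = nR ln(V₂/V₁) = 0.546 × 8.314 × ln(191/28.1) = 8.7 J/K.
The insulated surroundings exchange no heat, so ΔS_surr = 0 and ΔS_universe = ΔS_gas.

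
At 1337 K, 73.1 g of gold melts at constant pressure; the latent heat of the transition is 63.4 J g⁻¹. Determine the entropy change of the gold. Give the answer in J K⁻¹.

ΔS = 3.47 J/K

Heat absorbed by the substance: Q = mL = 73.1 × 63.4 = 4634.54 J.
At constant T, ΔS = Q_rev/T = 4634.54 / 1337 = 3.47 J/K.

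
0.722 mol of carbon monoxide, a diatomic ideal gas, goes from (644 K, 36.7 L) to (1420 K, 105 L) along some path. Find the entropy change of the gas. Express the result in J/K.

Entropy is a state function: ΔS = nC_V ln(T₂/T₁) + nR ln(V₂/V₁), with C_V = 5R/2 = 20.79 J mol⁻¹ K⁻¹ for a diatomic ideal gas.
ΔS = 0.722 × [20.79 × ln(1420/644) + 8.314 × ln(105/36.7)] = 18.2 J/K.

ΔS = 18.2 J/K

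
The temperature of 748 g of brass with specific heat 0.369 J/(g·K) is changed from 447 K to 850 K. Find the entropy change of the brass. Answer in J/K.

ΔS = 177 J/K

ΔS = ∫dQ_rev/T = m c ln(T₂/T₁) = 748 × 0.369 × ln(850/447) = 177 J/K.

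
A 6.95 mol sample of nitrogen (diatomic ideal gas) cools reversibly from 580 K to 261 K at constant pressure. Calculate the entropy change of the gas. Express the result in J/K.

ΔS = -161 J/K

At constant pressure, ΔS = nC_p ln(T₂/T₁) with C_p = 7R/2 = 29.1 J mol⁻¹ K⁻¹.
ΔS = 6.95 × 29.1 × ln(261/580) = -161 J/K.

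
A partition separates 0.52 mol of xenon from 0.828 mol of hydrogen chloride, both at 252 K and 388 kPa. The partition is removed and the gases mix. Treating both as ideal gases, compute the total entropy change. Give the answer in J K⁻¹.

ΔS_mix = 7.47 J/K

Mole fractions: x_A = 0.52/1.35 = 0.386, x_B = 0.614.
ΔS_mix = −R(n_A ln x_A + n_B ln x_B) = −8.314 × (0.52 ln 0.386 + 0.828 ln 0.614) = 7.47 J/K.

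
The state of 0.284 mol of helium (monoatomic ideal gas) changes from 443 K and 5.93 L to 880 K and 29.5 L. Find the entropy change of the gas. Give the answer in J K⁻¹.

Entropy is a state function: ΔS = nC_V ln(T₂/T₁) + nR ln(V₂/V₁), with C_V = 3R/2 = 12.47 J mol⁻¹ K⁻¹ for a monoatomic ideal gas.
ΔS = 0.284 × [12.47 × ln(880/443) + 8.314 × ln(29.5/5.93)] = 6.22 J/K.

ΔS = 6.22 J/K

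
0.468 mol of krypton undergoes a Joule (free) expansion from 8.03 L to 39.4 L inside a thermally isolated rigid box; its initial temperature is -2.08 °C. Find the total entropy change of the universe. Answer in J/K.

ΔS_universe = 6.19 J/K

For an ideal gas in free expansion Q = 0 and W = 0, so T is unchanged.
Entropy is a state function; using a reversible isothermal path, ΔS_gas = nR ln(V₂/V₁) = 0.468 × 8.314 × ln(39.4/8.03) = 6.19 J/K.
The insulated surroundings exchange no heat, so ΔS_surr = 0 and ΔS_universe = ΔS_gas.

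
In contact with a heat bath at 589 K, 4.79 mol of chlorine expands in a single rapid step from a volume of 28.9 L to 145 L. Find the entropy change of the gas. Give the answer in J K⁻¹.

ΔS_gas = 64.2 J/K

Entropy is a state function, so ΔS_gas depends only on the end states.
For an isothermal ideal gas ΔS_gas = nR ln(V₂/V₁) = 4.79 × 8.314 × ln(145/28.9) = 64.2 J/K.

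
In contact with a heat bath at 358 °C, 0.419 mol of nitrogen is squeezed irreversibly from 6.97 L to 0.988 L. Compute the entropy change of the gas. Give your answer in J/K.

Entropy is a state function, so ΔS_gas depends only on the end states.
For an isothermal ideal gas ΔS_gas = nR ln(V₂/V₁) = 0.419 × 8.314 × ln(0.988/6.97) = -6.81 J/K.

ΔS_gas = -6.81 J/K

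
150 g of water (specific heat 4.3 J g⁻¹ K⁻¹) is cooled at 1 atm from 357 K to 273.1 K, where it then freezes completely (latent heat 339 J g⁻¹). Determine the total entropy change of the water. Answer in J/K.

ΔS = -359 J/K

Cooling step: ΔS₁ = m c ln(T_tr/T_i) = 150 × 4.3 × ln(273.1/357) = -172.8 J/K.
Phase change: ΔS₂ = −mL/T_tr = −150 × 339 / 273.1 = -186.2 J/K.
ΔS_total = (-172.8) + (-186.2) = -359 J/K.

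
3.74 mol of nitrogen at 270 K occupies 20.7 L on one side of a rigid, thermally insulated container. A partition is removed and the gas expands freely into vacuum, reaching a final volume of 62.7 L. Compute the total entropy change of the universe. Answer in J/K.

For an ideal gas in free expansion Q = 0 and W = 0, so T is unchanged.
Entropy is a state function; using a reversible isothermal path, ΔS_gas = nR ln(V₂/V₁) = 3.74 × 8.314 × ln(62.7/20.7) = 34.5 J/K.
The insulated surroundings exchange no heat, so ΔS_surr = 0 and ΔS_universe = ΔS_gas.

ΔS_universe = 34.5 J/K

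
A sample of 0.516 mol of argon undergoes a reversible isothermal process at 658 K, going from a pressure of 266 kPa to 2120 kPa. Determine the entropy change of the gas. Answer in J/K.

ΔS_gas = -8.9 J/K

For an isothermal ideal gas ΔS_gas = nR ln(P₁/P₂) = 0.516 × 8.314 × ln(266/2120) = -8.9 J/K.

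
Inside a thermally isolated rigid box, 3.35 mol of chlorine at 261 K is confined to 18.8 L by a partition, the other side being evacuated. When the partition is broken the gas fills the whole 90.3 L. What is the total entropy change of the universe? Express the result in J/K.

No heat is exchanged and no work is done, so the ideal-gas temperature stays constant.
Entropy is a state function; using a reversible isothermal path, ΔS_gas = nR ln(V₂/V₁) = 3.35 × 8.314 × ln(90.3/18.8) = 43.7 J/K.
The insulated surroundings exchange no heat, so ΔS_surr = 0 and ΔS_universe = ΔS_gas.

ΔS_universe = 43.7 J/K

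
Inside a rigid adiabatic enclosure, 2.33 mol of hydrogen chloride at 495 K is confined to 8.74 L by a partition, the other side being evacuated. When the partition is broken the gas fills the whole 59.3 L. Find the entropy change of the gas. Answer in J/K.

ΔS_gas = 37.1 J/K

No heat is exchanged and no work is done, so the ideal-gas temperature stays constant.
Entropy is a state function; using a reversible isothermal path, ΔS_gas = nR ln(V₂/V₁) = 2.33 × 8.314 × ln(59.3/8.74) = 37.1 J/K.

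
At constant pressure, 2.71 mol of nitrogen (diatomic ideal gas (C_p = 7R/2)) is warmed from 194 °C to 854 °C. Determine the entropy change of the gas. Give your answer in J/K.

ΔS = 69.5 J/K

In kelvin: T₁ = 467.15 K, T₂ = 1127.15 K. At constant pressure, ΔS = nC_p ln(T₂/T₁) with C_p = 7R/2 = 29.1 J mol⁻¹ K⁻¹.
ΔS = 2.71 × 29.1 × ln(1127.15/467.15) = 69.5 J/K.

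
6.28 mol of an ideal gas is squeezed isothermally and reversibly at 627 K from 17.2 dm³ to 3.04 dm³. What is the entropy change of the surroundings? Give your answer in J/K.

ΔS_surr = 90.5 J/K

For an isothermal ideal gas ΔS_gas = nR ln(V₂/V₁) = 6.28 × 8.314 × ln(3.04/17.2) = -90.5 J/K.
The process is reversible, so ΔS_surr = −ΔS_gas = 90.5 J/K and ΔS_universe = 0.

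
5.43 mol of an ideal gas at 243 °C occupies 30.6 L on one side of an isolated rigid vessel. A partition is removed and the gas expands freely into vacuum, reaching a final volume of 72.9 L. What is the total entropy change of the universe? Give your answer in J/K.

For an ideal gas in free expansion Q = 0 and W = 0, so T is unchanged.
Entropy is a state function; using a reversible isothermal path, ΔS_gas = nR ln(V₂/V₁) = 5.43 × 8.314 × ln(72.9/30.6) = 39.2 J/K.
The insulated surroundings exchange no heat, so ΔS_surr = 0 and ΔS_universe = ΔS_gas.

ΔS_universe = 39.2 J/K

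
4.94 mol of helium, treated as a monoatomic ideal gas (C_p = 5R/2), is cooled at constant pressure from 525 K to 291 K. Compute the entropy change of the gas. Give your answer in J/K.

At constant pressure, ΔS = nC_p ln(T₂/T₁) with C_p = 5R/2 = 20.79 J mol⁻¹ K⁻¹.
ΔS = 4.94 × 20.79 × ln(291/525) = -60.6 J/K.

ΔS = -60.6 J/K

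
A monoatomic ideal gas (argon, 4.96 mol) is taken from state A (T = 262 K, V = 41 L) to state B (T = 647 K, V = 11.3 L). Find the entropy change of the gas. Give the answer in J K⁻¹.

Entropy is a state function: ΔS = nC_V ln(T₂/T₁) + nR ln(V₂/V₁), with C_V = 3R/2 = 12.47 J mol⁻¹ K⁻¹ for a monoatomic ideal gas.
ΔS = 4.96 × [12.47 × ln(647/262) + 8.314 × ln(11.3/41)] = 2.77 J/K.

ΔS = 2.77 J/K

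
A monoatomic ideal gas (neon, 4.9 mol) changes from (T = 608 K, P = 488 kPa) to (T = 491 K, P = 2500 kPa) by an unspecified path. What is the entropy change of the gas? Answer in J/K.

ΔS = -88.3 J/K

ΔS = nC_p ln(T₂/T₁) − nR ln(P₂/P₁), with C_p = 5R/2 = 20.79 J mol⁻¹ K⁻¹ for a monoatomic ideal gas.
ΔS = 4.9 × [20.79 × ln(491/608) − 8.314 × ln(2500/488)] = -88.3 J/K.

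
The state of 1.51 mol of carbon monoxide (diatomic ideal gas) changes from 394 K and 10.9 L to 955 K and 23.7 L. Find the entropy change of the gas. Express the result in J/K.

ΔS = 37.5 J/K

Entropy is a state function: ΔS = nC_V ln(T₂/T₁) + nR ln(V₂/V₁), with C_V = 5R/2 = 20.79 J mol⁻¹ K⁻¹ for a diatomic ideal gas.
ΔS = 1.51 × [20.79 × ln(955/394) + 8.314 × ln(23.7/10.9)] = 37.5 J/K.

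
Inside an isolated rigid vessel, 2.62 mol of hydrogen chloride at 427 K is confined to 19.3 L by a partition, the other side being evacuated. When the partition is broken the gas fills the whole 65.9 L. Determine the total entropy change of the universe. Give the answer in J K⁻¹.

No heat is exchanged and no work is done, so the ideal-gas temperature stays constant.
Entropy is a state function; using a reversible isothermal path, ΔS_gas = nR ln(V₂/V₁) = 2.62 × 8.314 × ln(65.9/19.3) = 26.7 J/K.
The insulated surroundings exchange no heat, so ΔS_surr = 0 and ΔS_universe = ΔS_gas.

ΔS_universe = 26.7 J/K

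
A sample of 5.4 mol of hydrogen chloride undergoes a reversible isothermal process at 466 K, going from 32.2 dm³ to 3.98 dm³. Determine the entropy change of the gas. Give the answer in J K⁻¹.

For an isothermal ideal gas ΔS_gas = nR ln(V₂/V₁) = 5.4 × 8.314 × ln(3.98/32.2) = -93.9 J/K.

ΔS_gas = -93.9 J/K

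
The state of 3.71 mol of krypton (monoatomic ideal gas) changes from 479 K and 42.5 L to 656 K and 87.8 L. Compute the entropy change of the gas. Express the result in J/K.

ΔS = 36.9 J/K

Entropy is a state function: ΔS = nC_V ln(T₂/T₁) + nR ln(V₂/V₁), with C_V = 3R/2 = 12.47 J mol⁻¹ K⁻¹ for a monoatomic ideal gas.
ΔS = 3.71 × [12.47 × ln(656/479) + 8.314 × ln(87.8/42.5)] = 36.9 J/K.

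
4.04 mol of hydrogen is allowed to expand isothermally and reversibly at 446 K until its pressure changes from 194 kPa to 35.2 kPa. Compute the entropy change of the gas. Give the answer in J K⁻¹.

ΔS_gas = 57.3 J/K

For an isothermal ideal gas ΔS_gas = nR ln(P₁/P₂) = 4.04 × 8.314 × ln(194/35.2) = 57.3 J/K.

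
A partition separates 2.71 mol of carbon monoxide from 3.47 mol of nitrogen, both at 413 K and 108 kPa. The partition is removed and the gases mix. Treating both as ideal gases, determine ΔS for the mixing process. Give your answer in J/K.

ΔS_mix = 35.2 J/K

Mole fractions: x_A = 2.71/6.18 = 0.439, x_B = 0.561.
ΔS_mix = −R(n_A ln x_A + n_B ln x_B) = −8.314 × (2.71 ln 0.439 + 3.47 ln 0.561) = 35.2 J/K.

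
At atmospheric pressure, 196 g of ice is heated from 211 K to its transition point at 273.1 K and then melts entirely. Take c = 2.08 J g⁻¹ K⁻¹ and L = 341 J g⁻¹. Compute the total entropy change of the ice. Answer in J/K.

Warming step: ΔS₁ = m c ln(T_tr/T_i) = 196 × 2.08 × ln(273.1/211) = 105.2 J/K.
Phase change: ΔS₂ = +mL/T_tr = 196 × 341 / 273.1 = 244.7 J/K.
ΔS_total = (105.2) + (244.7) = 350 J/K.

ΔS = 350 J/K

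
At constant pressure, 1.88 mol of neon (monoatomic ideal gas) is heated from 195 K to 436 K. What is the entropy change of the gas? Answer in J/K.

At constant pressure, ΔS = nC_p ln(T₂/T₁) with C_p = 5R/2 = 20.79 J mol⁻¹ K⁻¹.
ΔS = 1.88 × 20.79 × ln(436/195) = 31.4 J/K.

ΔS = 31.4 J/K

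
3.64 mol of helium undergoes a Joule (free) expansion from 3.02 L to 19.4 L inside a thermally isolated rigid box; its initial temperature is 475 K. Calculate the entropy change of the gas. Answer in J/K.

ΔS_gas = 56.3 J/K

For an ideal gas in free expansion Q = 0 and W = 0, so T is unchanged.
Entropy is a state function; using a reversible isothermal path, ΔS_gas = nR ln(V₂/V₁) = 3.64 × 8.314 × ln(19.4/3.02) = 56.3 J/K.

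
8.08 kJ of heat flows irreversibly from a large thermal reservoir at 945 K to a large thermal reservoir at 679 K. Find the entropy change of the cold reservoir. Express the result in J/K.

The cold reservoir gains heat Q, so ΔS_cold = +Q/T_C = 8080/679 = 11.9 J/K.

ΔS_cold = 11.9 J/K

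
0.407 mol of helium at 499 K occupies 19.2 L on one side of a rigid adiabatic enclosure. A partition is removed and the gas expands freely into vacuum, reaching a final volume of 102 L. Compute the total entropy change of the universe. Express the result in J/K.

ΔS_universe = 5.65 J/K

For an ideal gas in free expansion Q = 0 and W = 0, so T is unchanged.
Entropy is a state function; using a reversible isothermal path, ΔS_gas = nR ln(V₂/V₁) = 0.407 × 8.314 × ln(102/19.2) = 5.65 J/K.
The insulated surroundings exchange no heat, so ΔS_surr = 0 and ΔS_universe = ΔS_gas.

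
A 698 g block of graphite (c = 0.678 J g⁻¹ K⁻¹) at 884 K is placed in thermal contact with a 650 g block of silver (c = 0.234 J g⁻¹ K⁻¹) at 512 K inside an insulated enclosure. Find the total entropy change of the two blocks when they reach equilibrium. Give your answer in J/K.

Energy balance: T_f = (m₁c₁T₁ + m₂c₂T₂)/(m₁c₁ + m₂c₂) = 793.52 K.
ΔS₁ = m₁c₁ ln(T_f/T₁) = 473.244 × ln(793.52/884) = -51.1 J/K.
ΔS₂ = m₂c₂ ln(T_f/T₂) = 152.1 × ln(793.52/512) = 66.64 J/K.
ΔS_total = -51.1 + 66.64 = 15.5 J/K.

ΔS_total = 15.5 J/K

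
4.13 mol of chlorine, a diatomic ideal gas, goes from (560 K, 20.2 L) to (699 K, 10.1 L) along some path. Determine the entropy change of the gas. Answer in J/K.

ΔS = -4.77 J/K

Entropy is a state function: ΔS = nC_V ln(T₂/T₁) + nR ln(V₂/V₁), with C_V = 5R/2 = 20.79 J mol⁻¹ K⁻¹ for a diatomic ideal gas.
ΔS = 4.13 × [20.79 × ln(699/560) + 8.314 × ln(10.1/20.2)] = -4.77 J/K.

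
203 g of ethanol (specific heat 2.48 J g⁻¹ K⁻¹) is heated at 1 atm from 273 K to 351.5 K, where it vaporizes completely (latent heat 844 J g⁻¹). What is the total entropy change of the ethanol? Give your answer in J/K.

ΔS = 615 J/K

Warming step: ΔS₁ = m c ln(T_tr/T_i) = 203 × 2.48 × ln(351.5/273) = 127.2 J/K.
Phase change: ΔS₂ = +mL/T_tr = 203 × 844 / 351.5 = 487.4 J/K.
ΔS_total = (127.2) + (487.4) = 615 J/K.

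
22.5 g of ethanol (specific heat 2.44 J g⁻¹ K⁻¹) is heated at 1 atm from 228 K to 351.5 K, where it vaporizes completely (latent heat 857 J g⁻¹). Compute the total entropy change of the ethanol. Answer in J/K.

Warming step: ΔS₁ = m c ln(T_tr/T_i) = 22.5 × 2.44 × ln(351.5/228) = 23.76 J/K.
Phase change: ΔS₂ = +mL/T_tr = 22.5 × 857 / 351.5 = 54.86 J/K.
ΔS_total = (23.76) + (54.86) = 78.6 J/K.

ΔS = 78.6 J/K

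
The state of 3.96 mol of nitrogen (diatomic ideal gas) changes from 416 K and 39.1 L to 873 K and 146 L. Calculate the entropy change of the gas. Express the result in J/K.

ΔS = 104 J/K

Entropy is a state function: ΔS = nC_V ln(T₂/T₁) + nR ln(V₂/V₁), with C_V = 5R/2 = 20.79 J mol⁻¹ K⁻¹ for a diatomic ideal gas.
ΔS = 3.96 × [20.79 × ln(873/416) + 8.314 × ln(146/39.1)] = 104 J/K.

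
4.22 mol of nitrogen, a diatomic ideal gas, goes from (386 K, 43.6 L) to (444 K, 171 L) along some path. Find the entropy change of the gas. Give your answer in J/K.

ΔS = 60.2 J/K

Entropy is a state function: ΔS = nC_V ln(T₂/T₁) + nR ln(V₂/V₁), with C_V = 5R/2 = 20.79 J mol⁻¹ K⁻¹ for a diatomic ideal gas.
ΔS = 4.22 × [20.79 × ln(444/386) + 8.314 × ln(171/43.6)] = 60.2 J/K.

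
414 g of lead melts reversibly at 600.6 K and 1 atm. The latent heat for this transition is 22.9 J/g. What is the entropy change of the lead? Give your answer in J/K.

Heat absorbed by the substance: Q = mL = 414 × 22.9 = 9480.6 J.
At constant T, ΔS = Q_rev/T = 9480.6 / 600.6 = 15.8 J/K.

ΔS = 15.8 J/K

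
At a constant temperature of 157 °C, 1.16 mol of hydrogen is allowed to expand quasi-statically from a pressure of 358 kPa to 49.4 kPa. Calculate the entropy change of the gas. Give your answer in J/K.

For an isothermal ideal gas ΔS_gas = nR ln(P₁/P₂) = 1.16 × 8.314 × ln(358/49.4) = 19.1 J/K.

ΔS_gas = 19.1 J/K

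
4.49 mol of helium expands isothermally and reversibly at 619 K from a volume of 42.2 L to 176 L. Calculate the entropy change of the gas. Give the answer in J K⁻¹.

ΔS_gas = 53.3 J/K

For an isothermal ideal gas ΔS_gas = nR ln(V₂/V₁) = 4.49 × 8.314 × ln(176/42.2) = 53.3 J/K.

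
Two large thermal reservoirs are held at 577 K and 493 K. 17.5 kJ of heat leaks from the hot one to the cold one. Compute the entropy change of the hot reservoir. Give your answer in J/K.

ΔS_hot = -30.3 J/K

The hot reservoir loses heat Q, so ΔS_hot = −Q/T_H = −17500/577 = -30.3 J/K.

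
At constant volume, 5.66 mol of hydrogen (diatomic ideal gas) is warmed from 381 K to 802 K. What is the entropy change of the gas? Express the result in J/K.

At constant volume, ΔS = nC_V ln(T₂/T₁) with C_V = 5R/2 = 20.79 J mol⁻¹ K⁻¹.
ΔS = 5.66 × 20.79 × ln(802/381) = 87.6 J/K.

ΔS = 87.6 J/K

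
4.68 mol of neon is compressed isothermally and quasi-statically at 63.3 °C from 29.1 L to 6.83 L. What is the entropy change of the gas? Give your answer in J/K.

ΔS_gas = -56.4 J/K

For an isothermal ideal gas ΔS_gas = nR ln(V₂/V₁) = 4.68 × 8.314 × ln(6.83/29.1) = -56.4 J/K.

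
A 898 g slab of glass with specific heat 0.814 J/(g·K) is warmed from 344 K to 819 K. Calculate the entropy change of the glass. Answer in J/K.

ΔS = ∫dQ_rev/T = m c ln(T₂/T₁) = 898 × 0.814 × ln(819/344) = 634 J/K.

ΔS = 634 J/K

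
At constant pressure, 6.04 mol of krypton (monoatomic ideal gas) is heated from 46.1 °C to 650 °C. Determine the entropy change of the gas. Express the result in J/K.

In kelvin: T₁ = 319.25 K, T₂ = 923.15 K. At constant pressure, ΔS = nC_p ln(T₂/T₁) with C_p = 5R/2 = 20.79 J mol⁻¹ K⁻¹.
ΔS = 6.04 × 20.79 × ln(923.15/319.25) = 133 J/K.

ΔS = 133 J/K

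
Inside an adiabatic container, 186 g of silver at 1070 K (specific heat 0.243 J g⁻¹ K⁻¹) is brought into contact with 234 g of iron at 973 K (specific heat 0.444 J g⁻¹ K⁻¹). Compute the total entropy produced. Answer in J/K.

Energy balance: T_f = (m₁c₁T₁ + m₂c₂T₂)/(m₁c₁ + m₂c₂) = 1002.4 K.
ΔS₁ = m₁c₁ ln(T_f/T₁) = 45.198 × ln(1002.4/1070) = -2.949 J/K.
ΔS₂ = m₂c₂ ln(T_f/T₂) = 103.896 × ln(1002.4/973) = 3.093 J/K.
ΔS_total = -2.949 + 3.093 = 0.144 J/K.

ΔS_total = 0.144 J/K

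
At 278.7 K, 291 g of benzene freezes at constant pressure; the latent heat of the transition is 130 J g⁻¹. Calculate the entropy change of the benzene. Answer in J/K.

ΔS = -136 J/K

Heat released by the substance: Q = −mL = −291 × 130 = −37830 J.
At constant T, ΔS = Q_rev/T = −37830 / 278.7 = -136 J/K.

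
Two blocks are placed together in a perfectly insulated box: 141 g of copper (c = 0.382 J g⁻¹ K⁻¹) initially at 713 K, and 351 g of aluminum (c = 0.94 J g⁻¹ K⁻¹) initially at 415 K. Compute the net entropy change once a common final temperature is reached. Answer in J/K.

ΔS_total = 7.7 J/K

Energy balance: T_f = (m₁c₁T₁ + m₂c₂T₂)/(m₁c₁ + m₂c₂) = 456.82 K.
ΔS₁ = m₁c₁ ln(T_f/T₁) = 53.862 × ln(456.82/713) = -23.98 J/K.
ΔS₂ = m₂c₂ ln(T_f/T₂) = 329.94 × ln(456.82/415) = 31.68 J/K.
ΔS_total = -23.98 + 31.68 = 7.7 J/K.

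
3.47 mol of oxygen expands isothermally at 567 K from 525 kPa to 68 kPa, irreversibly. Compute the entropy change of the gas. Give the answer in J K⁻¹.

ΔS_gas = 59 J/K

Entropy is a state function, so ΔS_gas depends only on the end states.
For an isothermal ideal gas ΔS_gas = nR ln(P₁/P₂) = 3.47 × 8.314 × ln(525/68) = 59 J/K.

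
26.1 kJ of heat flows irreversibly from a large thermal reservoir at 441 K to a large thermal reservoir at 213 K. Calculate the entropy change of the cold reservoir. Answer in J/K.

ΔS_cold = 123 J/K

The cold reservoir gains heat Q, so ΔS_cold = +Q/T_C = 26100/213 = 123 J/K.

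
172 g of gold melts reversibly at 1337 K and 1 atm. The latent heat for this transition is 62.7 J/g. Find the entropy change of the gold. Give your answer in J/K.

ΔS = 8.07 J/K

Heat absorbed by the substance: Q = mL = 172 × 62.7 = 10784.4 J.
At constant T, ΔS = Q_rev/T = 10784.4 / 1337 = 8.07 J/K.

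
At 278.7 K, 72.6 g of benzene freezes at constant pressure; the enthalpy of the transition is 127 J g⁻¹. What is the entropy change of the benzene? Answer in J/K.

Heat released by the substance: Q = −mL = −72.6 × 127 = −9220.2 J.
At constant T, ΔS = Q_rev/T = −9220.2 / 278.7 = -33.1 J/K.

ΔS = -33.1 J/K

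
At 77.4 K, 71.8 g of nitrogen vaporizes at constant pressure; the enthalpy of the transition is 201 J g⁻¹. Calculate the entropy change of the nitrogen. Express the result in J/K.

Heat absorbed by the substance: Q = mL = 71.8 × 201 = 14431.8 J.
At constant T, ΔS = Q_rev/T = 14431.8 / 77.4 = 186 J/K.

ΔS = 186 J/K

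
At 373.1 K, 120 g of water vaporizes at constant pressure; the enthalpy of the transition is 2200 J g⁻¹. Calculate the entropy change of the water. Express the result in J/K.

ΔS = 708 J/K

Heat absorbed by the substance: Q = mL = 120 × 2200 = 264000 J.
At constant T, ΔS = Q_rev/T = 264000 / 373.1 = 708 J/K.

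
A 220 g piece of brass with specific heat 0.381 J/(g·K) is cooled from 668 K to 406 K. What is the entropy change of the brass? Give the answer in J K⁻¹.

ΔS = -41.7 J/K

ΔS = ∫dQ_rev/T = m c ln(T₂/T₁) = 220 × 0.381 × ln(406/668) = -41.7 J/K.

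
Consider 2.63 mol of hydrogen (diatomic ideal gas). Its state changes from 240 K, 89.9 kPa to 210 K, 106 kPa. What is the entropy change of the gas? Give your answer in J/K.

ΔS = nC_p ln(T₂/T₁) − nR ln(P₂/P₁), with C_p = 7R/2 = 29.1 J mol⁻¹ K⁻¹ for a diatomic ideal gas.
ΔS = 2.63 × [29.1 × ln(210/240) − 8.314 × ln(106/89.9)] = -13.8 J/K.

ΔS = -13.8 J/K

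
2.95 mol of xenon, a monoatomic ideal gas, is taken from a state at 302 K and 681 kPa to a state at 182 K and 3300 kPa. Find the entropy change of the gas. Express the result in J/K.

ΔS = -69.8 J/K

ΔS = nC_p ln(T₂/T₁) − nR ln(P₂/P₁), with C_p = 5R/2 = 20.79 J mol⁻¹ K⁻¹ for a monoatomic ideal gas.
ΔS = 2.95 × [20.79 × ln(182/302) − 8.314 × ln(3300/681)] = -69.8 J/K.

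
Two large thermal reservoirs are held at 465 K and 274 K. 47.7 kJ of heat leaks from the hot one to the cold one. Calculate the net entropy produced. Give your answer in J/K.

ΔS_total = 71.5 J/K

ΔS_hot = −Q/T_H = −47700/465 = -102.6 J/K and ΔS_cold = +Q/T_C = 47700/274 = 174.1 J/K.
ΔS_total = -102.6 + 174.1 = 71.5 J/K, positive as the second law requires.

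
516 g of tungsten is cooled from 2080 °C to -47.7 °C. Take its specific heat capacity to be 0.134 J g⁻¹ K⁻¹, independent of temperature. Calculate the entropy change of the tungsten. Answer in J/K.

In kelvin: T₁ = 2353.15 K, T₂ = 225.45 K. ΔS = ∫dQ_rev/T = m c ln(T₂/T₁) = 516 × 0.134 × ln(225.45/2353.15) = -162 J/K.

ΔS = -162 J/K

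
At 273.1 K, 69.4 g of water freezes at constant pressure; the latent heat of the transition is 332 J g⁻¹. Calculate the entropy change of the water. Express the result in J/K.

Heat released by the substance: Q = −mL = −69.4 × 332 = −23040.8 J.
At constant T, ΔS = Q_rev/T = −23040.8 / 273.1 = -84.4 J/K.

ΔS = -84.4 J/K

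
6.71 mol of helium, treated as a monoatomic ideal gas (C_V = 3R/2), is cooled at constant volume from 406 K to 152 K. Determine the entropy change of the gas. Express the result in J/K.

At constant volume, ΔS = nC_V ln(T₂/T₁) with C_V = 3R/2 = 12.47 J mol⁻¹ K⁻¹.
ΔS = 6.71 × 12.47 × ln(152/406) = -82.2 J/K.

ΔS = -82.2 J/K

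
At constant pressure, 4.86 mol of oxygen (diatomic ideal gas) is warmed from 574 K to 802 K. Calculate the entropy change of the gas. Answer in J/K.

ΔS = 47.3 J/K

At constant pressure, ΔS = nC_p ln(T₂/T₁) with C_p = 7R/2 = 29.1 J mol⁻¹ K⁻¹.
ΔS = 4.86 × 29.1 × ln(802/574) = 47.3 J/K.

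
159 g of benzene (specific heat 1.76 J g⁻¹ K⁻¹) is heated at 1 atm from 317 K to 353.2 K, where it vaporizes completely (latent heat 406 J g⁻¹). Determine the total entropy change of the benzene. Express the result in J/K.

Warming step: ΔS₁ = m c ln(T_tr/T_i) = 159 × 1.76 × ln(353.2/317) = 30.26 J/K.
Phase change: ΔS₂ = +mL/T_tr = 159 × 406 / 353.2 = 182.8 J/K.
ΔS_total = (30.26) + (182.8) = 213 J/K.

ΔS = 213 J/K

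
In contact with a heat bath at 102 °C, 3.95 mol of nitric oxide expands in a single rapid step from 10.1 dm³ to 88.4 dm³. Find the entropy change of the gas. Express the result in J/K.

ΔS_gas = 71.2 J/K

Entropy is a state function, so ΔS_gas depends only on the end states.
For an isothermal ideal gas ΔS_gas = nR ln(V₂/V₁) = 3.95 × 8.314 × ln(88.4/10.1) = 71.2 J/K.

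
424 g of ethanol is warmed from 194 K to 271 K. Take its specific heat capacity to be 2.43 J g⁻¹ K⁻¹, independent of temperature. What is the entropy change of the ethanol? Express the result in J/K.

ΔS = 344 J/K

ΔS = ∫dQ_rev/T = m c ln(T₂/T₁) = 424 × 2.43 × ln(271/194) = 344 J/K.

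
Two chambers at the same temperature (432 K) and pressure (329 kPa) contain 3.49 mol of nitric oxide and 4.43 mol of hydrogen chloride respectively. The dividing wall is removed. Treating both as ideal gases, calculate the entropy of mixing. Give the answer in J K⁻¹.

ΔS_mix = 45.2 J/K

Mole fractions: x_A = 3.49/7.92 = 0.441, x_B = 0.559.
ΔS_mix = −R(n_A ln x_A + n_B ln x_B) = −8.314 × (3.49 ln 0.441 + 4.43 ln 0.559) = 45.2 J/K.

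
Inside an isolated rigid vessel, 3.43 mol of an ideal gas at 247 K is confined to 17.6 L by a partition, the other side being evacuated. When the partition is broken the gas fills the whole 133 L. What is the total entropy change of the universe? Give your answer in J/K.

No heat is exchanged and no work is done, so the ideal-gas temperature stays constant.
Entropy is a state function; using a reversible isothermal path, ΔS_gas = nR ln(V₂/V₁) = 3.43 × 8.314 × ln(133/17.6) = 57.7 J/K.
The insulated surroundings exchange no heat, so ΔS_surr = 0 and ΔS_universe = ΔS_gas.

ΔS_universe = 57.7 J/K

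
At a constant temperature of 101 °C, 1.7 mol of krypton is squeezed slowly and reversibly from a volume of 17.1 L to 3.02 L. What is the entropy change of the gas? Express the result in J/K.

ΔS_gas = -24.5 J/K

For an isothermal ideal gas ΔS_gas = nR ln(V₂/V₁) = 1.7 × 8.314 × ln(3.02/17.1) = -24.5 J/K.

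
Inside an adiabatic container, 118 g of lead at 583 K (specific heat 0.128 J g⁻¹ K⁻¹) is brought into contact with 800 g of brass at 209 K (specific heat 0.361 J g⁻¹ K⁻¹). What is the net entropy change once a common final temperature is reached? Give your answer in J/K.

Energy balance: T_f = (m₁c₁T₁ + m₂c₂T₂)/(m₁c₁ + m₂c₂) = 227.59 K.
ΔS₁ = m₁c₁ ln(T_f/T₁) = 15.104 × ln(227.59/583) = -14.21 J/K.
ΔS₂ = m₂c₂ ln(T_f/T₂) = 288.8 × ln(227.59/209) = 24.61 J/K.
ΔS_total = -14.21 + 24.61 = 10.4 J/K.

ΔS_total = 10.4 J/K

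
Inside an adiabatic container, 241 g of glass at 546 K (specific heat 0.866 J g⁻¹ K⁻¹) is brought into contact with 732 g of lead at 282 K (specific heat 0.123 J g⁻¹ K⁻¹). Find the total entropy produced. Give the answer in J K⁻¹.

Energy balance: T_f = (m₁c₁T₁ + m₂c₂T₂)/(m₁c₁ + m₂c₂) = 466.43 K.
ΔS₁ = m₁c₁ ln(T_f/T₁) = 208.706 × ln(466.43/546) = -32.87 J/K.
ΔS₂ = m₂c₂ ln(T_f/T₂) = 90.036 × ln(466.43/282) = 45.31 J/K.
ΔS_total = -32.87 + 45.31 = 12.4 J/K.

ΔS_total = 12.4 J/K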